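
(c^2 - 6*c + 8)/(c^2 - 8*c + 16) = (c - 2)/(c - 4)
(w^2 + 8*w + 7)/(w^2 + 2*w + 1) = (w + 7)/(w + 1)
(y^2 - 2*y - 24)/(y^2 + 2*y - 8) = (y - 6)/(y - 2)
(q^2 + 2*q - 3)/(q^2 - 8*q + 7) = (q + 3)/(q - 7)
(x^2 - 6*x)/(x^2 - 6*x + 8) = x*(x - 6)/(x^2 - 6*x + 8)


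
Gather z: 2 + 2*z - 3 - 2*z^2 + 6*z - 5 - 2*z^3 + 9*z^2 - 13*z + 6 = -2*z^3 + 7*z^2 - 5*z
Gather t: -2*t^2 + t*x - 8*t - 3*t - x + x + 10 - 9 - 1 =-2*t^2 + t*(x - 11)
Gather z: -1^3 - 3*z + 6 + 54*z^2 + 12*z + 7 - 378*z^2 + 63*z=-324*z^2 + 72*z + 12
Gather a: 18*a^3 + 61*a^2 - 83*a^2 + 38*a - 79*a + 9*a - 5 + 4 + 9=18*a^3 - 22*a^2 - 32*a + 8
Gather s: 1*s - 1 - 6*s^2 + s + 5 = -6*s^2 + 2*s + 4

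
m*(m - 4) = m^2 - 4*m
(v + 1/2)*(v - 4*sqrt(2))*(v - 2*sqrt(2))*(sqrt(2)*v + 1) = sqrt(2)*v^4 - 11*v^3 + sqrt(2)*v^3/2 - 11*v^2/2 + 10*sqrt(2)*v^2 + 5*sqrt(2)*v + 16*v + 8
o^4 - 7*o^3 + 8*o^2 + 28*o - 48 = (o - 4)*(o - 3)*(o - 2)*(o + 2)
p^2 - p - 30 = (p - 6)*(p + 5)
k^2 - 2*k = k*(k - 2)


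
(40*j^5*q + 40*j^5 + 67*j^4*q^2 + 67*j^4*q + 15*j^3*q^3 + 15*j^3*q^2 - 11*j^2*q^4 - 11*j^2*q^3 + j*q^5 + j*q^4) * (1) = 40*j^5*q + 40*j^5 + 67*j^4*q^2 + 67*j^4*q + 15*j^3*q^3 + 15*j^3*q^2 - 11*j^2*q^4 - 11*j^2*q^3 + j*q^5 + j*q^4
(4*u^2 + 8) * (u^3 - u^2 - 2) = 4*u^5 - 4*u^4 + 8*u^3 - 16*u^2 - 16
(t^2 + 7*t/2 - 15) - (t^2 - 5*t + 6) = 17*t/2 - 21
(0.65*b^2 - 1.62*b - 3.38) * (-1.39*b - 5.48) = -0.9035*b^3 - 1.3102*b^2 + 13.5758*b + 18.5224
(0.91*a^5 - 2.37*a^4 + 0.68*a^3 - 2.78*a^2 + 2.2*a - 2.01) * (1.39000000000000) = 1.2649*a^5 - 3.2943*a^4 + 0.9452*a^3 - 3.8642*a^2 + 3.058*a - 2.7939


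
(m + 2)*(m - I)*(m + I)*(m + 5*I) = m^4 + 2*m^3 + 5*I*m^3 + m^2 + 10*I*m^2 + 2*m + 5*I*m + 10*I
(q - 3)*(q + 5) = q^2 + 2*q - 15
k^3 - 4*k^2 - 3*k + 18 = (k - 3)^2*(k + 2)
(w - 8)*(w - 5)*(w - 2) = w^3 - 15*w^2 + 66*w - 80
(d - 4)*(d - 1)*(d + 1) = d^3 - 4*d^2 - d + 4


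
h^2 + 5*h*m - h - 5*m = (h - 1)*(h + 5*m)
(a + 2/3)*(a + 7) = a^2 + 23*a/3 + 14/3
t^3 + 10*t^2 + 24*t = t*(t + 4)*(t + 6)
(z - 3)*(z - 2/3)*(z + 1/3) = z^3 - 10*z^2/3 + 7*z/9 + 2/3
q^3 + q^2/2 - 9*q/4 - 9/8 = (q - 3/2)*(q + 1/2)*(q + 3/2)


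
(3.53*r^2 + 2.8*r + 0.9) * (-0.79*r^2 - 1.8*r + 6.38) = -2.7887*r^4 - 8.566*r^3 + 16.7704*r^2 + 16.244*r + 5.742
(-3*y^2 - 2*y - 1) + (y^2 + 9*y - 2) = -2*y^2 + 7*y - 3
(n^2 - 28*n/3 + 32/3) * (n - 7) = n^3 - 49*n^2/3 + 76*n - 224/3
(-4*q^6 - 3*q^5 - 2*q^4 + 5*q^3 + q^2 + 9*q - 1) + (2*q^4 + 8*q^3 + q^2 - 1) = -4*q^6 - 3*q^5 + 13*q^3 + 2*q^2 + 9*q - 2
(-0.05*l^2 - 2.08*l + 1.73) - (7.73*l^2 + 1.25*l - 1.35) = -7.78*l^2 - 3.33*l + 3.08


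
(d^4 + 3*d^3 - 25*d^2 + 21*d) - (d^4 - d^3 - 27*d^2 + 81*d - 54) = 4*d^3 + 2*d^2 - 60*d + 54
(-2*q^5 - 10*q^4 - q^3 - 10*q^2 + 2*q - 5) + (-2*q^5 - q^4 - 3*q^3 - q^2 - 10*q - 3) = -4*q^5 - 11*q^4 - 4*q^3 - 11*q^2 - 8*q - 8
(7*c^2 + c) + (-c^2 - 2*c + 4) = 6*c^2 - c + 4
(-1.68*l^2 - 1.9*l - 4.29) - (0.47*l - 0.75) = -1.68*l^2 - 2.37*l - 3.54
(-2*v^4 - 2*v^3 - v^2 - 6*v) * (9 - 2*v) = 4*v^5 - 14*v^4 - 16*v^3 + 3*v^2 - 54*v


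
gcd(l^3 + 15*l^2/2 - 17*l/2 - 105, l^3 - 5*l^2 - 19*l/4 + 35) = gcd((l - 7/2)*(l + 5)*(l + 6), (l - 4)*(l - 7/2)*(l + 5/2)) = l - 7/2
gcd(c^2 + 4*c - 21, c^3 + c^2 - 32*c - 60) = 1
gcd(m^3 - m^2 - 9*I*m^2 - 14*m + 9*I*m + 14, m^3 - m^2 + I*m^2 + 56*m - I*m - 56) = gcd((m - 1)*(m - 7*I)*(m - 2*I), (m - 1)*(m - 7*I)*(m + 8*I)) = m^2 + m*(-1 - 7*I) + 7*I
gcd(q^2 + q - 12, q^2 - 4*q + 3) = q - 3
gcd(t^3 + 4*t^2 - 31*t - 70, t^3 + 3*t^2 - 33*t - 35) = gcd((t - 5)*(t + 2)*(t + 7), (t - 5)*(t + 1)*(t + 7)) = t^2 + 2*t - 35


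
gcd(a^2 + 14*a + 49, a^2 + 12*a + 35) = a + 7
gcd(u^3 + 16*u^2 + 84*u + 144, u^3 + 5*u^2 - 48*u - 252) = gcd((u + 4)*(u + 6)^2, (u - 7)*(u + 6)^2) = u^2 + 12*u + 36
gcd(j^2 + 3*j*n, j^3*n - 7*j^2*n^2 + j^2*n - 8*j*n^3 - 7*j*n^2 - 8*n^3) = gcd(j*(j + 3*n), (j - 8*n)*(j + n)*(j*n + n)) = 1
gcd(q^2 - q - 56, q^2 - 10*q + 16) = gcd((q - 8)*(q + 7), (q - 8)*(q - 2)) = q - 8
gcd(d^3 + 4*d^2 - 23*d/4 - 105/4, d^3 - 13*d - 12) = d + 3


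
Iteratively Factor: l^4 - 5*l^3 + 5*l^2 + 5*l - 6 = (l - 1)*(l^3 - 4*l^2 + l + 6) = (l - 1)*(l + 1)*(l^2 - 5*l + 6) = (l - 2)*(l - 1)*(l + 1)*(l - 3)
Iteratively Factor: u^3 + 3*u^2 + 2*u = (u + 2)*(u^2 + u) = u*(u + 2)*(u + 1)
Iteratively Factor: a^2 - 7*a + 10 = (a - 5)*(a - 2)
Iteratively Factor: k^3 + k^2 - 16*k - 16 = (k + 1)*(k^2 - 16) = (k - 4)*(k + 1)*(k + 4)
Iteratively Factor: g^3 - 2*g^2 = (g)*(g^2 - 2*g) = g^2*(g - 2)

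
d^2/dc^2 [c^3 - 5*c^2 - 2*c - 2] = 6*c - 10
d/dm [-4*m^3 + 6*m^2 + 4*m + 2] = -12*m^2 + 12*m + 4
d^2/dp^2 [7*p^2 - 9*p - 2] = 14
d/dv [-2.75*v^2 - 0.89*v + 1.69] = -5.5*v - 0.89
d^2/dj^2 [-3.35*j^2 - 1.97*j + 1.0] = -6.70000000000000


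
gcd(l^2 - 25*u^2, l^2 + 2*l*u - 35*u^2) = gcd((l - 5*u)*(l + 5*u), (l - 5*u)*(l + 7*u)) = -l + 5*u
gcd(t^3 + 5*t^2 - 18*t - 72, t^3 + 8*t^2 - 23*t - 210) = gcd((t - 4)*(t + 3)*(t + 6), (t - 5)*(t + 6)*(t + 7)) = t + 6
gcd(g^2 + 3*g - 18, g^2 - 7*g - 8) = 1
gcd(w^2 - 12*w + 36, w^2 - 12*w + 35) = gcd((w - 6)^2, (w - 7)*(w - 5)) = 1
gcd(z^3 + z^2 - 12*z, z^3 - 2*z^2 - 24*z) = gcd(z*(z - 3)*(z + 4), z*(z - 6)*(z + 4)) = z^2 + 4*z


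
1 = 1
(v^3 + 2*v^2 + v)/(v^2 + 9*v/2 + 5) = 2*v*(v^2 + 2*v + 1)/(2*v^2 + 9*v + 10)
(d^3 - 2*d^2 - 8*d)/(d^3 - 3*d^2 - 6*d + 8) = d/(d - 1)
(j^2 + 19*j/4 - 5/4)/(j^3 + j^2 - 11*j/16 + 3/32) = 8*(j + 5)/(8*j^2 + 10*j - 3)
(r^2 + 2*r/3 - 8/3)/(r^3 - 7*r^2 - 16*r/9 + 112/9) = 3*(r + 2)/(3*r^2 - 17*r - 28)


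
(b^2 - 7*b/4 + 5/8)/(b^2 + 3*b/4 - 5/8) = (4*b - 5)/(4*b + 5)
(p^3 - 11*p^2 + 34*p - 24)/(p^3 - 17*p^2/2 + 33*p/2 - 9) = 2*(p - 4)/(2*p - 3)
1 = 1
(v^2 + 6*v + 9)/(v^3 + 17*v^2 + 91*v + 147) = (v + 3)/(v^2 + 14*v + 49)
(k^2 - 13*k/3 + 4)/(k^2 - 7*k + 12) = (k - 4/3)/(k - 4)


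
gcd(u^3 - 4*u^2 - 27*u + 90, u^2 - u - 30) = u^2 - u - 30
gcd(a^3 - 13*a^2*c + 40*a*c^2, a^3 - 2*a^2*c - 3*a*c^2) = a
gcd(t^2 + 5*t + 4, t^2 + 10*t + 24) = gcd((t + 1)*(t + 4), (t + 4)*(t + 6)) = t + 4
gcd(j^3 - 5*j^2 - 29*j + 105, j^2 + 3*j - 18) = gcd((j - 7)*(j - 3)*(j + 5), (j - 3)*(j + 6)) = j - 3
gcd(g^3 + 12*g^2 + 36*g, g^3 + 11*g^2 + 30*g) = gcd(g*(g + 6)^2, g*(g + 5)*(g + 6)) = g^2 + 6*g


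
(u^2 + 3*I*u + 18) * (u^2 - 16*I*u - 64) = u^4 - 13*I*u^3 + 2*u^2 - 480*I*u - 1152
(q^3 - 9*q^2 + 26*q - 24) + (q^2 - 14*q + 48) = q^3 - 8*q^2 + 12*q + 24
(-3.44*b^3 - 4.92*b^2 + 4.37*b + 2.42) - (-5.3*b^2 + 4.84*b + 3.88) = -3.44*b^3 + 0.38*b^2 - 0.47*b - 1.46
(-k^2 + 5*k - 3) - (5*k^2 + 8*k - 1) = -6*k^2 - 3*k - 2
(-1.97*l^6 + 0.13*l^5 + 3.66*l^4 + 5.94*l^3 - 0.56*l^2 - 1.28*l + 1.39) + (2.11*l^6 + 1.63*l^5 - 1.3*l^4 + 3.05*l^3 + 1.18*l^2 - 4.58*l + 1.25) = 0.14*l^6 + 1.76*l^5 + 2.36*l^4 + 8.99*l^3 + 0.62*l^2 - 5.86*l + 2.64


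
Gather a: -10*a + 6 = 6 - 10*a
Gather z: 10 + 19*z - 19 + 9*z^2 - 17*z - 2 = 9*z^2 + 2*z - 11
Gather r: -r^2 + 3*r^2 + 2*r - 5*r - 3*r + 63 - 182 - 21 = 2*r^2 - 6*r - 140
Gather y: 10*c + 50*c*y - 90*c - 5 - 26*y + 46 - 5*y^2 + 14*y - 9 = -80*c - 5*y^2 + y*(50*c - 12) + 32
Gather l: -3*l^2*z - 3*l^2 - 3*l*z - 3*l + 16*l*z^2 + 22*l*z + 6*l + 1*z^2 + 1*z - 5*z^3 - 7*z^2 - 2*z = l^2*(-3*z - 3) + l*(16*z^2 + 19*z + 3) - 5*z^3 - 6*z^2 - z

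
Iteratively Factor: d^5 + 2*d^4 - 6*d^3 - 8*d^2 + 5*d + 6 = (d + 3)*(d^4 - d^3 - 3*d^2 + d + 2) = (d + 1)*(d + 3)*(d^3 - 2*d^2 - d + 2) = (d - 1)*(d + 1)*(d + 3)*(d^2 - d - 2) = (d - 2)*(d - 1)*(d + 1)*(d + 3)*(d + 1)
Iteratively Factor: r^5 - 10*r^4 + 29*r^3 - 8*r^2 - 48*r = (r)*(r^4 - 10*r^3 + 29*r^2 - 8*r - 48) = r*(r - 4)*(r^3 - 6*r^2 + 5*r + 12) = r*(r - 4)^2*(r^2 - 2*r - 3) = r*(r - 4)^2*(r + 1)*(r - 3)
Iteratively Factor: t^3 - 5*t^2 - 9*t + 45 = (t + 3)*(t^2 - 8*t + 15) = (t - 3)*(t + 3)*(t - 5)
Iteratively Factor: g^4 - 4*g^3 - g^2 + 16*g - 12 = (g - 2)*(g^3 - 2*g^2 - 5*g + 6) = (g - 2)*(g - 1)*(g^2 - g - 6) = (g - 2)*(g - 1)*(g + 2)*(g - 3)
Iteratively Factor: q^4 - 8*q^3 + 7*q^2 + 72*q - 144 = (q - 4)*(q^3 - 4*q^2 - 9*q + 36) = (q - 4)^2*(q^2 - 9) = (q - 4)^2*(q - 3)*(q + 3)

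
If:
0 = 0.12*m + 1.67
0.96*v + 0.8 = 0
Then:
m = -13.92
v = -0.83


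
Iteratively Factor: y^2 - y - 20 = (y - 5)*(y + 4)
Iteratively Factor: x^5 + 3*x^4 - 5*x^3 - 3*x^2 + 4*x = (x + 1)*(x^4 + 2*x^3 - 7*x^2 + 4*x) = x*(x + 1)*(x^3 + 2*x^2 - 7*x + 4) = x*(x - 1)*(x + 1)*(x^2 + 3*x - 4) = x*(x - 1)*(x + 1)*(x + 4)*(x - 1)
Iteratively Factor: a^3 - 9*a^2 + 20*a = (a - 5)*(a^2 - 4*a) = (a - 5)*(a - 4)*(a)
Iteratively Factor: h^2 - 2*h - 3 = (h - 3)*(h + 1)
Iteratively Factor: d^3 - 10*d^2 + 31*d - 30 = (d - 5)*(d^2 - 5*d + 6) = (d - 5)*(d - 2)*(d - 3)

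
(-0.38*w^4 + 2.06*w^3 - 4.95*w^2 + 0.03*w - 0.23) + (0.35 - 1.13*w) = -0.38*w^4 + 2.06*w^3 - 4.95*w^2 - 1.1*w + 0.12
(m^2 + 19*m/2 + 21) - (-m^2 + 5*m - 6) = 2*m^2 + 9*m/2 + 27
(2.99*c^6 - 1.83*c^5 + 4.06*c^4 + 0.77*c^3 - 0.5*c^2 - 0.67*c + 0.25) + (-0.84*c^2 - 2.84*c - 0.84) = 2.99*c^6 - 1.83*c^5 + 4.06*c^4 + 0.77*c^3 - 1.34*c^2 - 3.51*c - 0.59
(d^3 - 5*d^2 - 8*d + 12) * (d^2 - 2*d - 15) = d^5 - 7*d^4 - 13*d^3 + 103*d^2 + 96*d - 180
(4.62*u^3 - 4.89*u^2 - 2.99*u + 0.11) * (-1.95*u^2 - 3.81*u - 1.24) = -9.009*u^5 - 8.0667*u^4 + 18.7326*u^3 + 17.241*u^2 + 3.2885*u - 0.1364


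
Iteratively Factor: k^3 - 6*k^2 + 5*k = (k)*(k^2 - 6*k + 5) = k*(k - 1)*(k - 5)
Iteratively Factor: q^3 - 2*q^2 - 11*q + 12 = (q - 1)*(q^2 - q - 12) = (q - 4)*(q - 1)*(q + 3)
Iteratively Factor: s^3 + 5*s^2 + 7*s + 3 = (s + 1)*(s^2 + 4*s + 3) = (s + 1)*(s + 3)*(s + 1)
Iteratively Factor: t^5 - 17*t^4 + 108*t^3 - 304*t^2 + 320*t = (t - 4)*(t^4 - 13*t^3 + 56*t^2 - 80*t) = (t - 5)*(t - 4)*(t^3 - 8*t^2 + 16*t) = (t - 5)*(t - 4)^2*(t^2 - 4*t) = (t - 5)*(t - 4)^3*(t)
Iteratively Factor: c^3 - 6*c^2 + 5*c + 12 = (c + 1)*(c^2 - 7*c + 12) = (c - 4)*(c + 1)*(c - 3)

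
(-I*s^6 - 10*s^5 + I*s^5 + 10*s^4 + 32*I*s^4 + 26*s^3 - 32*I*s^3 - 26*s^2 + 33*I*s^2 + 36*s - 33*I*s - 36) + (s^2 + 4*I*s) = -I*s^6 - 10*s^5 + I*s^5 + 10*s^4 + 32*I*s^4 + 26*s^3 - 32*I*s^3 - 25*s^2 + 33*I*s^2 + 36*s - 29*I*s - 36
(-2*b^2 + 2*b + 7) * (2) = -4*b^2 + 4*b + 14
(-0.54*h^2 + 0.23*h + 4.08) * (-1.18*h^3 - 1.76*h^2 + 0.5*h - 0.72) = 0.6372*h^5 + 0.679*h^4 - 5.4892*h^3 - 6.677*h^2 + 1.8744*h - 2.9376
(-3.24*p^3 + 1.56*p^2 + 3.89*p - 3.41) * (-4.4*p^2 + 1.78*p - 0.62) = 14.256*p^5 - 12.6312*p^4 - 12.3304*p^3 + 20.961*p^2 - 8.4816*p + 2.1142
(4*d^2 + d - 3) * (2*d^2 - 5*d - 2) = 8*d^4 - 18*d^3 - 19*d^2 + 13*d + 6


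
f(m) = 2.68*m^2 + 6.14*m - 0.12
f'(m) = 5.36*m + 6.14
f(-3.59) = 12.38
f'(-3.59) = -13.10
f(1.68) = 17.76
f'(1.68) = 15.14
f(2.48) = 31.59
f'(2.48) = 19.43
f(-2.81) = 3.79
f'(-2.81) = -8.92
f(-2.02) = -1.59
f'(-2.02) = -4.69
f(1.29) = 12.26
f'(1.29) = 13.05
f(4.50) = 81.78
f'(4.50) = 30.26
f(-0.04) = -0.36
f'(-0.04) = 5.93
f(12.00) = 459.48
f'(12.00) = 70.46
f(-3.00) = 5.58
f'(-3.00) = -9.94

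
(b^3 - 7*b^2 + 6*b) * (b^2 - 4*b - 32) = b^5 - 11*b^4 + 2*b^3 + 200*b^2 - 192*b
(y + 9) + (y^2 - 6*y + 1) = y^2 - 5*y + 10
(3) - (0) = 3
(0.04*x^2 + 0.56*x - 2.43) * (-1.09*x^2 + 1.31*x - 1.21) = -0.0436*x^4 - 0.558*x^3 + 3.3339*x^2 - 3.8609*x + 2.9403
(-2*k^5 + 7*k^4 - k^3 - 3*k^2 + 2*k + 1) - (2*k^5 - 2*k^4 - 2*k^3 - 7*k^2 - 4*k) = -4*k^5 + 9*k^4 + k^3 + 4*k^2 + 6*k + 1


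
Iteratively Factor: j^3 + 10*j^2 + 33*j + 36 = (j + 4)*(j^2 + 6*j + 9) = (j + 3)*(j + 4)*(j + 3)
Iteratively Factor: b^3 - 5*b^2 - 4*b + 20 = (b - 5)*(b^2 - 4) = (b - 5)*(b + 2)*(b - 2)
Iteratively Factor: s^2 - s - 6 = (s - 3)*(s + 2)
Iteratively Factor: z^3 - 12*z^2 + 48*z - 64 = (z - 4)*(z^2 - 8*z + 16) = (z - 4)^2*(z - 4)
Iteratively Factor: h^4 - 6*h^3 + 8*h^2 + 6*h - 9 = (h - 3)*(h^3 - 3*h^2 - h + 3) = (h - 3)*(h - 1)*(h^2 - 2*h - 3) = (h - 3)^2*(h - 1)*(h + 1)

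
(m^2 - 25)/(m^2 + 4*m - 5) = (m - 5)/(m - 1)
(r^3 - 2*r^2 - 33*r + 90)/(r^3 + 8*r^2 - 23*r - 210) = (r - 3)/(r + 7)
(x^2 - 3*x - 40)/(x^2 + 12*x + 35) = (x - 8)/(x + 7)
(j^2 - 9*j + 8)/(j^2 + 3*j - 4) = (j - 8)/(j + 4)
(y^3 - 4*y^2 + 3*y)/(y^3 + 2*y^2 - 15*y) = (y - 1)/(y + 5)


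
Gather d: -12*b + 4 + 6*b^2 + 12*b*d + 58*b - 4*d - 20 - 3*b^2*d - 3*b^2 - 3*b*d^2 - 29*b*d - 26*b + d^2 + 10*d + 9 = 3*b^2 + 20*b + d^2*(1 - 3*b) + d*(-3*b^2 - 17*b + 6) - 7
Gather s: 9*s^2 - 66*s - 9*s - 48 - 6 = 9*s^2 - 75*s - 54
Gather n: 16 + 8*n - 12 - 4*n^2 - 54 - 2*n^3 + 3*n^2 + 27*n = -2*n^3 - n^2 + 35*n - 50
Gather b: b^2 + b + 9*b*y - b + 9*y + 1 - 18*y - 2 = b^2 + 9*b*y - 9*y - 1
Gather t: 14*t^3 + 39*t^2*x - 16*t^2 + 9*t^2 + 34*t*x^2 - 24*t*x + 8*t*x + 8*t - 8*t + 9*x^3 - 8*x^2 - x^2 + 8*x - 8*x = 14*t^3 + t^2*(39*x - 7) + t*(34*x^2 - 16*x) + 9*x^3 - 9*x^2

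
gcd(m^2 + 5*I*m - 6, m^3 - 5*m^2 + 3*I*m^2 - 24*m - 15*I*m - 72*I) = m + 3*I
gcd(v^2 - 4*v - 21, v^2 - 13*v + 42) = v - 7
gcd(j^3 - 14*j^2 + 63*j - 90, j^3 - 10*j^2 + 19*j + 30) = j^2 - 11*j + 30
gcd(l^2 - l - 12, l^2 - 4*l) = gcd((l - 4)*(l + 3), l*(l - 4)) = l - 4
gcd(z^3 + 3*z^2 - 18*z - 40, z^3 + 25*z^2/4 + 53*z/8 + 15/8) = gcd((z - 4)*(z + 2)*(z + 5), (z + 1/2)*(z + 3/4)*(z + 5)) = z + 5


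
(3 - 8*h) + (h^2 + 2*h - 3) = h^2 - 6*h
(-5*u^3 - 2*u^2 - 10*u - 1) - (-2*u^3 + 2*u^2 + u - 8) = -3*u^3 - 4*u^2 - 11*u + 7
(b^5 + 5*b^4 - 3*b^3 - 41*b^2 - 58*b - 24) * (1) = b^5 + 5*b^4 - 3*b^3 - 41*b^2 - 58*b - 24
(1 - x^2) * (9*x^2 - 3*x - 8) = -9*x^4 + 3*x^3 + 17*x^2 - 3*x - 8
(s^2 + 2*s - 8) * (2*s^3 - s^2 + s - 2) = 2*s^5 + 3*s^4 - 17*s^3 + 8*s^2 - 12*s + 16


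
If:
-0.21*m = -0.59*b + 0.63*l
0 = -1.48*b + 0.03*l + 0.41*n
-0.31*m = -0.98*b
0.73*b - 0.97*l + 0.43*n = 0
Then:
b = 0.00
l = 0.00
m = 0.00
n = 0.00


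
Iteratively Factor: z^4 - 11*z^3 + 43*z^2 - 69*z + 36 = (z - 3)*(z^3 - 8*z^2 + 19*z - 12) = (z - 3)*(z - 1)*(z^2 - 7*z + 12) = (z - 4)*(z - 3)*(z - 1)*(z - 3)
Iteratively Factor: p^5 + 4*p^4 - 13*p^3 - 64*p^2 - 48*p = (p + 3)*(p^4 + p^3 - 16*p^2 - 16*p) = (p + 1)*(p + 3)*(p^3 - 16*p) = (p - 4)*(p + 1)*(p + 3)*(p^2 + 4*p) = (p - 4)*(p + 1)*(p + 3)*(p + 4)*(p)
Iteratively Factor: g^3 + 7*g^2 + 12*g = (g)*(g^2 + 7*g + 12) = g*(g + 3)*(g + 4)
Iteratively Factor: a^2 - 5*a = (a)*(a - 5)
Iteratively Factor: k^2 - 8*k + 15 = (k - 3)*(k - 5)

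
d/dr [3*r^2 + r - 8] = 6*r + 1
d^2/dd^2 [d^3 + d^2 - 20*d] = 6*d + 2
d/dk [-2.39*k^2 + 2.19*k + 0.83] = 2.19 - 4.78*k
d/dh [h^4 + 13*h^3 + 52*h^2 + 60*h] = 4*h^3 + 39*h^2 + 104*h + 60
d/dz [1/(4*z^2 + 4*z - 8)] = (-2*z - 1)/(4*(z^2 + z - 2)^2)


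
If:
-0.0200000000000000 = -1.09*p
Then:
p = 0.02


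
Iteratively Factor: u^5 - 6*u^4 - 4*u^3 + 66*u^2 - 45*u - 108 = (u - 3)*(u^4 - 3*u^3 - 13*u^2 + 27*u + 36) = (u - 3)*(u + 3)*(u^3 - 6*u^2 + 5*u + 12) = (u - 3)^2*(u + 3)*(u^2 - 3*u - 4) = (u - 3)^2*(u + 1)*(u + 3)*(u - 4)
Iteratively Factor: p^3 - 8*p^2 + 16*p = (p)*(p^2 - 8*p + 16) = p*(p - 4)*(p - 4)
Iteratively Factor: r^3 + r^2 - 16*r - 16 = (r + 1)*(r^2 - 16) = (r - 4)*(r + 1)*(r + 4)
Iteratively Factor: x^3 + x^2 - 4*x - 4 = (x - 2)*(x^2 + 3*x + 2) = (x - 2)*(x + 1)*(x + 2)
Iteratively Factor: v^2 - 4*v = (v)*(v - 4)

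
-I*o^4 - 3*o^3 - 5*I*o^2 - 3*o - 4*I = (o - 4*I)*(o - I)*(o + I)*(-I*o + 1)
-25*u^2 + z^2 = (-5*u + z)*(5*u + z)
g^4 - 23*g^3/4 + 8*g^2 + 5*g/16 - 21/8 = (g - 7/2)*(g - 2)*(g - 3/4)*(g + 1/2)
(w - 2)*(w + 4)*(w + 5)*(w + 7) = w^4 + 14*w^3 + 51*w^2 - 26*w - 280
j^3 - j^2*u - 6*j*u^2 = j*(j - 3*u)*(j + 2*u)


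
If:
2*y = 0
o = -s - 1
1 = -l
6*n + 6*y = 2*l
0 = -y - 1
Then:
No Solution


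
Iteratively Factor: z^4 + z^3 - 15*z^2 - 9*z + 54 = (z + 3)*(z^3 - 2*z^2 - 9*z + 18) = (z - 2)*(z + 3)*(z^2 - 9) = (z - 2)*(z + 3)^2*(z - 3)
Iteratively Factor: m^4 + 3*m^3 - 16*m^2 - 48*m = (m)*(m^3 + 3*m^2 - 16*m - 48) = m*(m + 4)*(m^2 - m - 12) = m*(m - 4)*(m + 4)*(m + 3)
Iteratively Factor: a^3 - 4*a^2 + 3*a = (a)*(a^2 - 4*a + 3) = a*(a - 1)*(a - 3)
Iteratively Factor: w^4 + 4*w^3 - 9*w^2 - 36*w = (w + 3)*(w^3 + w^2 - 12*w) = (w - 3)*(w + 3)*(w^2 + 4*w) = w*(w - 3)*(w + 3)*(w + 4)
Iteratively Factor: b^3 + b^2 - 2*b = (b - 1)*(b^2 + 2*b) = (b - 1)*(b + 2)*(b)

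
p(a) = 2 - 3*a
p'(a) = -3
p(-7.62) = 24.86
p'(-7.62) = -3.00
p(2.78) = -6.34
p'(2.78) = -3.00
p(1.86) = -3.58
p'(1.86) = -3.00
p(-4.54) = 15.62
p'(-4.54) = -3.00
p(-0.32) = 2.96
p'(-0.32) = -3.00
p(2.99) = -6.97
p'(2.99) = -3.00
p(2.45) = -5.35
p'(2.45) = -3.00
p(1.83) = -3.49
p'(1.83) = -3.00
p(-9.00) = 29.00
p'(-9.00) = -3.00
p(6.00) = -16.00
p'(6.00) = -3.00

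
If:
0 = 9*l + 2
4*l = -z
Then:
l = -2/9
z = 8/9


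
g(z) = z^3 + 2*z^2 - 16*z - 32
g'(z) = 3*z^2 + 4*z - 16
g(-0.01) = -31.84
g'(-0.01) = -16.04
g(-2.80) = 6.53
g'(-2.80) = -3.68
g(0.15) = -34.35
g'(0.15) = -15.33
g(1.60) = -48.38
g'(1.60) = -1.92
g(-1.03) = -14.49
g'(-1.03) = -16.94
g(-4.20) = -3.61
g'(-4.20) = 20.12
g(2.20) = -46.87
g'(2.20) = 7.32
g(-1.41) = -8.27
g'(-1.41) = -15.68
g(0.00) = -32.00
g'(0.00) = -16.00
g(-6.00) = -80.00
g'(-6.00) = 68.00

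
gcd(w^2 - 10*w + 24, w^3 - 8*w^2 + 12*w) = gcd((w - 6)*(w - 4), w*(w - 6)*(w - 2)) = w - 6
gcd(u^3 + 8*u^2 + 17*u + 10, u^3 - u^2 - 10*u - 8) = u^2 + 3*u + 2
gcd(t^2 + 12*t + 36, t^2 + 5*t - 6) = t + 6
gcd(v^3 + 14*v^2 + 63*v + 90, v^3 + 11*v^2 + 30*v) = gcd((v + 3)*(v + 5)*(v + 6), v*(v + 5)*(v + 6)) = v^2 + 11*v + 30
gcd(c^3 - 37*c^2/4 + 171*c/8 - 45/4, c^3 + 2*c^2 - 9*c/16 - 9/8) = c - 3/4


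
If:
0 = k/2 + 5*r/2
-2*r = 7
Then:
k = 35/2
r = -7/2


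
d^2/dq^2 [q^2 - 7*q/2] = 2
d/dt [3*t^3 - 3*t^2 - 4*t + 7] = 9*t^2 - 6*t - 4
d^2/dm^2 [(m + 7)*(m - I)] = 2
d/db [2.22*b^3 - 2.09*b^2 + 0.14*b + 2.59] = 6.66*b^2 - 4.18*b + 0.14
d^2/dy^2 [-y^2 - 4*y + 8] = -2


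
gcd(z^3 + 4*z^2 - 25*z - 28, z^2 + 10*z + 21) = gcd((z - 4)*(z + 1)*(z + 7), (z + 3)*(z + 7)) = z + 7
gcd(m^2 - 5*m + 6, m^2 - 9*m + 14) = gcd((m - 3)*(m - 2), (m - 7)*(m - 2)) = m - 2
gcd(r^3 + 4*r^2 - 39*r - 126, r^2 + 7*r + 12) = r + 3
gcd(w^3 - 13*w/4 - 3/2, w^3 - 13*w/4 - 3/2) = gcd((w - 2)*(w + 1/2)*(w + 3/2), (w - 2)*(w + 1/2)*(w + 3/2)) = w^3 - 13*w/4 - 3/2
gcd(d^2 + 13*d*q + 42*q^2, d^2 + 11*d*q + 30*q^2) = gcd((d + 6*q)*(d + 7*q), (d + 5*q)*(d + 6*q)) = d + 6*q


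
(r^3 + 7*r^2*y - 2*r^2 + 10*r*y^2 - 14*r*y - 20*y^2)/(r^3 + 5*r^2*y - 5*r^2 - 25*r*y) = (r^2 + 2*r*y - 2*r - 4*y)/(r*(r - 5))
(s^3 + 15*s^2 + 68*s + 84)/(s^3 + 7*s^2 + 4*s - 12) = (s + 7)/(s - 1)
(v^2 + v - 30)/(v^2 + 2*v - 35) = (v + 6)/(v + 7)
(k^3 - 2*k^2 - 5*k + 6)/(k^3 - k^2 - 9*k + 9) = (k + 2)/(k + 3)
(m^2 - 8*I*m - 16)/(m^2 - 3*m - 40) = (-m^2 + 8*I*m + 16)/(-m^2 + 3*m + 40)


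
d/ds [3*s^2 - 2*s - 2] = 6*s - 2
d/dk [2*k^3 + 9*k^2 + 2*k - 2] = 6*k^2 + 18*k + 2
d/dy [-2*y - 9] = -2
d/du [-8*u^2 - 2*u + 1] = -16*u - 2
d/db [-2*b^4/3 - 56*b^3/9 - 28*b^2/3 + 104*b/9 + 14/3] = -8*b^3/3 - 56*b^2/3 - 56*b/3 + 104/9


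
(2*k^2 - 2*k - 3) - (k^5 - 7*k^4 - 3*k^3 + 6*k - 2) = -k^5 + 7*k^4 + 3*k^3 + 2*k^2 - 8*k - 1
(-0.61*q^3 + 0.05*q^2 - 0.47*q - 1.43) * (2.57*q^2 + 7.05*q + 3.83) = -1.5677*q^5 - 4.172*q^4 - 3.1917*q^3 - 6.7971*q^2 - 11.8816*q - 5.4769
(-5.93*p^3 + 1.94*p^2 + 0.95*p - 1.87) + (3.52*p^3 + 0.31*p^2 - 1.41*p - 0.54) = -2.41*p^3 + 2.25*p^2 - 0.46*p - 2.41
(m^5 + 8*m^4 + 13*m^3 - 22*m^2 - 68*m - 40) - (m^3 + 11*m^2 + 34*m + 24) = m^5 + 8*m^4 + 12*m^3 - 33*m^2 - 102*m - 64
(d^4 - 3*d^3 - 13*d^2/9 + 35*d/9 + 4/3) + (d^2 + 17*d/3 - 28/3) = d^4 - 3*d^3 - 4*d^2/9 + 86*d/9 - 8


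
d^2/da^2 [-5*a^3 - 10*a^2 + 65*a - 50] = -30*a - 20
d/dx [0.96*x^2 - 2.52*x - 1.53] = 1.92*x - 2.52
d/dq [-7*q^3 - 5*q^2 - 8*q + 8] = -21*q^2 - 10*q - 8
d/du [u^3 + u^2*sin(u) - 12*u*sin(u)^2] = u^2*cos(u) + 3*u^2 + 2*u*sin(u) - 12*u*sin(2*u) - 12*sin(u)^2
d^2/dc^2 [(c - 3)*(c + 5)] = 2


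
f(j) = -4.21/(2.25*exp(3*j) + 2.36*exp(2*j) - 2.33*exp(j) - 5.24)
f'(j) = -4.21*(-6.75*exp(3*j) - 4.72*exp(2*j) + 2.33*exp(j))/(2.25*exp(3*j) + 2.36*exp(2*j) - 2.33*exp(j) - 5.24)^2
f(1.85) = -0.01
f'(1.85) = 0.02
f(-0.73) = 0.76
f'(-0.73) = 0.10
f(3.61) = -0.00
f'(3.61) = 0.00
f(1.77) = -0.01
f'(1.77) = 0.02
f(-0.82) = 0.75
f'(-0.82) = 0.06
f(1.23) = -0.04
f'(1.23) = 0.12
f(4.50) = -0.00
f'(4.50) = 0.00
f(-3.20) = 0.79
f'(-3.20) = -0.01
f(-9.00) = 0.80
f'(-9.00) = 0.00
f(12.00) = 0.00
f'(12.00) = 0.00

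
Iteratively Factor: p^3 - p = (p + 1)*(p^2 - p) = (p - 1)*(p + 1)*(p)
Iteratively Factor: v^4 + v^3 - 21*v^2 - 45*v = (v + 3)*(v^3 - 2*v^2 - 15*v) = (v - 5)*(v + 3)*(v^2 + 3*v) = (v - 5)*(v + 3)^2*(v)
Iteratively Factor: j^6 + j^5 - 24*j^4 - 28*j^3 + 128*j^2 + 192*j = (j - 4)*(j^5 + 5*j^4 - 4*j^3 - 44*j^2 - 48*j) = (j - 4)*(j - 3)*(j^4 + 8*j^3 + 20*j^2 + 16*j) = j*(j - 4)*(j - 3)*(j^3 + 8*j^2 + 20*j + 16) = j*(j - 4)*(j - 3)*(j + 2)*(j^2 + 6*j + 8) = j*(j - 4)*(j - 3)*(j + 2)^2*(j + 4)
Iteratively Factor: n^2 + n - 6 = (n + 3)*(n - 2)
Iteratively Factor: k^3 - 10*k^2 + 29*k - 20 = (k - 5)*(k^2 - 5*k + 4) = (k - 5)*(k - 1)*(k - 4)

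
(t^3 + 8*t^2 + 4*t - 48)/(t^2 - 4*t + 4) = (t^2 + 10*t + 24)/(t - 2)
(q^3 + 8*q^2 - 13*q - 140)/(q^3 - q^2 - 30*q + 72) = (q^2 + 12*q + 35)/(q^2 + 3*q - 18)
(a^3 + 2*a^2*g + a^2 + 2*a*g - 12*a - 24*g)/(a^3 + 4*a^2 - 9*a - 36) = (a + 2*g)/(a + 3)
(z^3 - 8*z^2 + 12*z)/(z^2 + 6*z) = (z^2 - 8*z + 12)/(z + 6)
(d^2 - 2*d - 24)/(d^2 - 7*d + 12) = (d^2 - 2*d - 24)/(d^2 - 7*d + 12)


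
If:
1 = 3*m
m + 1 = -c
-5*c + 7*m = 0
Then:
No Solution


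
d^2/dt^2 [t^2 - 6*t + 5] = 2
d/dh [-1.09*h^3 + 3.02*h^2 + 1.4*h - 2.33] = -3.27*h^2 + 6.04*h + 1.4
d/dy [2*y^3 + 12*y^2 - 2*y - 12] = 6*y^2 + 24*y - 2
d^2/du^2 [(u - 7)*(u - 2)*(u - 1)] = 6*u - 20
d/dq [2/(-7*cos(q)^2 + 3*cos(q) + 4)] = 2*(3 - 14*cos(q))*sin(q)/(-7*cos(q)^2 + 3*cos(q) + 4)^2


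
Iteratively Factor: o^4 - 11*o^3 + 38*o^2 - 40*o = (o - 5)*(o^3 - 6*o^2 + 8*o) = (o - 5)*(o - 2)*(o^2 - 4*o) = (o - 5)*(o - 4)*(o - 2)*(o)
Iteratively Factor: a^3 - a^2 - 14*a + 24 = (a - 2)*(a^2 + a - 12) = (a - 2)*(a + 4)*(a - 3)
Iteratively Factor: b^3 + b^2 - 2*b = (b - 1)*(b^2 + 2*b) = b*(b - 1)*(b + 2)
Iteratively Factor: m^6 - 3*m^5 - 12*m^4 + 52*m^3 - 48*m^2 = (m)*(m^5 - 3*m^4 - 12*m^3 + 52*m^2 - 48*m) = m*(m - 3)*(m^4 - 12*m^2 + 16*m) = m*(m - 3)*(m - 2)*(m^3 + 2*m^2 - 8*m) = m^2*(m - 3)*(m - 2)*(m^2 + 2*m - 8) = m^2*(m - 3)*(m - 2)^2*(m + 4)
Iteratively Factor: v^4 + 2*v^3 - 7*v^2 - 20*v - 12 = (v - 3)*(v^3 + 5*v^2 + 8*v + 4) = (v - 3)*(v + 2)*(v^2 + 3*v + 2) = (v - 3)*(v + 2)^2*(v + 1)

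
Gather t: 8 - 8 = 0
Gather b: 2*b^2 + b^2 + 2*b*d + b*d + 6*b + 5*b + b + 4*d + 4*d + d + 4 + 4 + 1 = 3*b^2 + b*(3*d + 12) + 9*d + 9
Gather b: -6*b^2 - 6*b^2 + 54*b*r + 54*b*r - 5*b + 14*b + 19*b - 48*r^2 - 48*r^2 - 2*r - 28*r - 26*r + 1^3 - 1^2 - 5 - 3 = -12*b^2 + b*(108*r + 28) - 96*r^2 - 56*r - 8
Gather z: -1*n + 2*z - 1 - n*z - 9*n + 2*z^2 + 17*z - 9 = -10*n + 2*z^2 + z*(19 - n) - 10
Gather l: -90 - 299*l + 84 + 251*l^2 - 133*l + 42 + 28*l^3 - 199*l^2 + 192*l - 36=28*l^3 + 52*l^2 - 240*l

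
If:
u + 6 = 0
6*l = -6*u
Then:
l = 6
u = -6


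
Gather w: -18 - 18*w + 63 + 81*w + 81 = 63*w + 126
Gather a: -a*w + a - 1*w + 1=a*(1 - w) - w + 1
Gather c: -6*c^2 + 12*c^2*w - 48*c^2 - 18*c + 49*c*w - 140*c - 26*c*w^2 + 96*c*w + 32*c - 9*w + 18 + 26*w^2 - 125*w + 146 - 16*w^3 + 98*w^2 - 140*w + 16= c^2*(12*w - 54) + c*(-26*w^2 + 145*w - 126) - 16*w^3 + 124*w^2 - 274*w + 180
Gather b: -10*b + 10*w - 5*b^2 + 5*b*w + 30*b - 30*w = -5*b^2 + b*(5*w + 20) - 20*w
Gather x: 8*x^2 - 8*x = 8*x^2 - 8*x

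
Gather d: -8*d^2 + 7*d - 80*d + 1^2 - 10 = -8*d^2 - 73*d - 9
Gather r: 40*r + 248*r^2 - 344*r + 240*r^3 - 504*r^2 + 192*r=240*r^3 - 256*r^2 - 112*r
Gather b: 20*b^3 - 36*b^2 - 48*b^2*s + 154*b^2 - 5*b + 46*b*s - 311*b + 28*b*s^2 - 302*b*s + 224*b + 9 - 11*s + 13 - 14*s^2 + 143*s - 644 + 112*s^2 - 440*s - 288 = 20*b^3 + b^2*(118 - 48*s) + b*(28*s^2 - 256*s - 92) + 98*s^2 - 308*s - 910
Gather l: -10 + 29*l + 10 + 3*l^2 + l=3*l^2 + 30*l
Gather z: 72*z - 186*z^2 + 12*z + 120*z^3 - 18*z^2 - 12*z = 120*z^3 - 204*z^2 + 72*z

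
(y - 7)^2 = y^2 - 14*y + 49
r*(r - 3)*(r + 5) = r^3 + 2*r^2 - 15*r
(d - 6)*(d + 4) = d^2 - 2*d - 24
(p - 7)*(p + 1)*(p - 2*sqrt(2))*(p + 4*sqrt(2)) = p^4 - 6*p^3 + 2*sqrt(2)*p^3 - 23*p^2 - 12*sqrt(2)*p^2 - 14*sqrt(2)*p + 96*p + 112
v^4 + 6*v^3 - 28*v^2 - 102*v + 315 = (v - 3)^2*(v + 5)*(v + 7)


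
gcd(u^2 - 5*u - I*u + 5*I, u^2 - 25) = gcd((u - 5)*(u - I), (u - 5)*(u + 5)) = u - 5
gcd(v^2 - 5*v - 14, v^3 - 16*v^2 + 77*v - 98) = v - 7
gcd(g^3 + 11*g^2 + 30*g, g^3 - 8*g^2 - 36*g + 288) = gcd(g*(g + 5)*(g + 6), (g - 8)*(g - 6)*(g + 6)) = g + 6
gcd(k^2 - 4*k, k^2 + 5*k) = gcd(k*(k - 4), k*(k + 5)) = k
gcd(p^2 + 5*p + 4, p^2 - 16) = p + 4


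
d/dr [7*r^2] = 14*r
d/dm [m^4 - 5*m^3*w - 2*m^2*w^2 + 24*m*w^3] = 4*m^3 - 15*m^2*w - 4*m*w^2 + 24*w^3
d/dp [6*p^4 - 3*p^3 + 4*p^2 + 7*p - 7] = 24*p^3 - 9*p^2 + 8*p + 7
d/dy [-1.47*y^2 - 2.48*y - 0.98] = -2.94*y - 2.48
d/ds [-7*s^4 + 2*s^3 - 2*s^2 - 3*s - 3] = -28*s^3 + 6*s^2 - 4*s - 3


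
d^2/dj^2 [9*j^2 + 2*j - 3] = 18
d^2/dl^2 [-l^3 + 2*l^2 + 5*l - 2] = 4 - 6*l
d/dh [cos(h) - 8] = -sin(h)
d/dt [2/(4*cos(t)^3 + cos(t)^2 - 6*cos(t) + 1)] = 4*(cos(t) + 3*cos(2*t))*sin(t)/(4*cos(t)^3 + cos(t)^2 - 6*cos(t) + 1)^2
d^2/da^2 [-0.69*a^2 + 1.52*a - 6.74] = -1.38000000000000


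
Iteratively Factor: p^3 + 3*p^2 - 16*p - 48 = (p - 4)*(p^2 + 7*p + 12) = (p - 4)*(p + 3)*(p + 4)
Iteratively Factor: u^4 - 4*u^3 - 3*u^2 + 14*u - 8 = (u - 4)*(u^3 - 3*u + 2) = (u - 4)*(u - 1)*(u^2 + u - 2) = (u - 4)*(u - 1)^2*(u + 2)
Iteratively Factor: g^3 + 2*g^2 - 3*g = (g - 1)*(g^2 + 3*g) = (g - 1)*(g + 3)*(g)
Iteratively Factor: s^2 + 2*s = (s + 2)*(s)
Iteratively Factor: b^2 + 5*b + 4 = (b + 1)*(b + 4)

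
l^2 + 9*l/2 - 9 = (l - 3/2)*(l + 6)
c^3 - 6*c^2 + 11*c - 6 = (c - 3)*(c - 2)*(c - 1)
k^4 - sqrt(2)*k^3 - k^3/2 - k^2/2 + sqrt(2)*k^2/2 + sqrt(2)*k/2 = k*(k - 1)*(k + 1/2)*(k - sqrt(2))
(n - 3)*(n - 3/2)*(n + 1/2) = n^3 - 4*n^2 + 9*n/4 + 9/4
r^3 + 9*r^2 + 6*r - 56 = (r - 2)*(r + 4)*(r + 7)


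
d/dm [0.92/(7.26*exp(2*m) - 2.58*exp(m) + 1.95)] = (2.3736 - 13.3584*exp(m))*exp(m)/(7.26*exp(2*m) - 2.58*exp(m) + 1.95)^2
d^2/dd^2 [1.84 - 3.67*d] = 0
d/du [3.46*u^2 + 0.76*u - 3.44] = 6.92*u + 0.76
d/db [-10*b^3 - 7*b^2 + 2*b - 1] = -30*b^2 - 14*b + 2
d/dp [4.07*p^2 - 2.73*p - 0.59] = 8.14*p - 2.73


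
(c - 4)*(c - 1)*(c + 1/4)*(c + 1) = c^4 - 15*c^3/4 - 2*c^2 + 15*c/4 + 1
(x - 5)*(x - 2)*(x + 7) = x^3 - 39*x + 70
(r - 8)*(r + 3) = r^2 - 5*r - 24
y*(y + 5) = y^2 + 5*y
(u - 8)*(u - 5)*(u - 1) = u^3 - 14*u^2 + 53*u - 40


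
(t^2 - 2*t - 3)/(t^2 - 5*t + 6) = (t + 1)/(t - 2)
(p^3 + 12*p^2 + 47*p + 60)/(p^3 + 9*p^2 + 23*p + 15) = (p + 4)/(p + 1)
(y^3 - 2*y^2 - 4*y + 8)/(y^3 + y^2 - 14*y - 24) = (y^2 - 4*y + 4)/(y^2 - y - 12)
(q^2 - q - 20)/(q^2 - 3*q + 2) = (q^2 - q - 20)/(q^2 - 3*q + 2)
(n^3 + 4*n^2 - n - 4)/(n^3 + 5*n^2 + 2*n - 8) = (n + 1)/(n + 2)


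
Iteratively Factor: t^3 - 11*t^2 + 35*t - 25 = (t - 5)*(t^2 - 6*t + 5) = (t - 5)*(t - 1)*(t - 5)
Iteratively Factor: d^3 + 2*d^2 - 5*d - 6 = (d - 2)*(d^2 + 4*d + 3) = (d - 2)*(d + 1)*(d + 3)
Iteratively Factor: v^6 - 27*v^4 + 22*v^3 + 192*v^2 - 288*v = (v)*(v^5 - 27*v^3 + 22*v^2 + 192*v - 288) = v*(v - 2)*(v^4 + 2*v^3 - 23*v^2 - 24*v + 144) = v*(v - 3)*(v - 2)*(v^3 + 5*v^2 - 8*v - 48) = v*(v - 3)*(v - 2)*(v + 4)*(v^2 + v - 12) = v*(v - 3)*(v - 2)*(v + 4)^2*(v - 3)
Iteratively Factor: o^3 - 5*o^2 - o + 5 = (o - 1)*(o^2 - 4*o - 5) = (o - 1)*(o + 1)*(o - 5)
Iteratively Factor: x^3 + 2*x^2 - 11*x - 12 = (x - 3)*(x^2 + 5*x + 4) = (x - 3)*(x + 1)*(x + 4)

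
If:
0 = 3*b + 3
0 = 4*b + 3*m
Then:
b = -1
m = 4/3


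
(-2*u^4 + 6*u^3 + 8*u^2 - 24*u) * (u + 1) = -2*u^5 + 4*u^4 + 14*u^3 - 16*u^2 - 24*u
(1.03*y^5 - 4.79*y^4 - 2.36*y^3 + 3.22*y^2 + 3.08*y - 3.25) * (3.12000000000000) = 3.2136*y^5 - 14.9448*y^4 - 7.3632*y^3 + 10.0464*y^2 + 9.6096*y - 10.14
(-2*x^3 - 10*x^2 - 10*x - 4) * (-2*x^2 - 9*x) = 4*x^5 + 38*x^4 + 110*x^3 + 98*x^2 + 36*x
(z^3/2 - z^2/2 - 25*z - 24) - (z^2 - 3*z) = z^3/2 - 3*z^2/2 - 22*z - 24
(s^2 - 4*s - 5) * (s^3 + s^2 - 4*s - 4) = s^5 - 3*s^4 - 13*s^3 + 7*s^2 + 36*s + 20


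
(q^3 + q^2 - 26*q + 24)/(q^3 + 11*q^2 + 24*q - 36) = (q - 4)/(q + 6)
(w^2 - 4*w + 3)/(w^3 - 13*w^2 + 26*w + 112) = (w^2 - 4*w + 3)/(w^3 - 13*w^2 + 26*w + 112)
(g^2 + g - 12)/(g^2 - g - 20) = (g - 3)/(g - 5)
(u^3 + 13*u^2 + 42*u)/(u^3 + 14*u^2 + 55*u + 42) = u/(u + 1)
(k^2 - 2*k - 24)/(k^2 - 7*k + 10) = (k^2 - 2*k - 24)/(k^2 - 7*k + 10)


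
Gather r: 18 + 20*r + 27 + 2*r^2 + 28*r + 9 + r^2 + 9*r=3*r^2 + 57*r + 54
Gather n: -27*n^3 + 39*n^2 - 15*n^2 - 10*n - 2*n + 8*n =-27*n^3 + 24*n^2 - 4*n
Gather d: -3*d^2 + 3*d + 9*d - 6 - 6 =-3*d^2 + 12*d - 12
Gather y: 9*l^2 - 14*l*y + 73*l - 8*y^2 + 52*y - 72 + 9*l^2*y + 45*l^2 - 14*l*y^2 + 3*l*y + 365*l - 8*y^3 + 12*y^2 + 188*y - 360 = 54*l^2 + 438*l - 8*y^3 + y^2*(4 - 14*l) + y*(9*l^2 - 11*l + 240) - 432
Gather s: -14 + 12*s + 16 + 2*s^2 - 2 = 2*s^2 + 12*s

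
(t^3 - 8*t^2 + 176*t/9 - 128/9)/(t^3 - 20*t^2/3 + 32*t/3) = (t - 4/3)/t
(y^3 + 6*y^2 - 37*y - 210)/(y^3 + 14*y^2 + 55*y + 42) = (y^2 - y - 30)/(y^2 + 7*y + 6)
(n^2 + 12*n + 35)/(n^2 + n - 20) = (n + 7)/(n - 4)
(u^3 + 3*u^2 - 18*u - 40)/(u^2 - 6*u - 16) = (u^2 + u - 20)/(u - 8)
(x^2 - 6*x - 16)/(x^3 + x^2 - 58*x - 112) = 1/(x + 7)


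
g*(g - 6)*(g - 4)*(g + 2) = g^4 - 8*g^3 + 4*g^2 + 48*g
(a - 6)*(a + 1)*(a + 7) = a^3 + 2*a^2 - 41*a - 42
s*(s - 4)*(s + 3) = s^3 - s^2 - 12*s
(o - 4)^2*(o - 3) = o^3 - 11*o^2 + 40*o - 48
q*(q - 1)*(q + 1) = q^3 - q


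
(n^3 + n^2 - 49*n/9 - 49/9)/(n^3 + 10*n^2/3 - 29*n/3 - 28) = (n^2 - 4*n/3 - 7/3)/(n^2 + n - 12)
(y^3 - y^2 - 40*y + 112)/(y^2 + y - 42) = (y^2 - 8*y + 16)/(y - 6)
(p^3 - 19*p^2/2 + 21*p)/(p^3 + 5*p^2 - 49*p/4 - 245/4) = 2*p*(p - 6)/(2*p^2 + 17*p + 35)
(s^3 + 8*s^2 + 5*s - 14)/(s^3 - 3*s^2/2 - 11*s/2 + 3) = 2*(s^2 + 6*s - 7)/(2*s^2 - 7*s + 3)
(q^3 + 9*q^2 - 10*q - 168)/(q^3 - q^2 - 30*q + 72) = (q + 7)/(q - 3)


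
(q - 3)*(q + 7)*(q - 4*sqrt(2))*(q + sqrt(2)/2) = q^4 - 7*sqrt(2)*q^3/2 + 4*q^3 - 25*q^2 - 14*sqrt(2)*q^2 - 16*q + 147*sqrt(2)*q/2 + 84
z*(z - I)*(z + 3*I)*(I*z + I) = I*z^4 - 2*z^3 + I*z^3 - 2*z^2 + 3*I*z^2 + 3*I*z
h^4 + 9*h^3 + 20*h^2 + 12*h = h*(h + 1)*(h + 2)*(h + 6)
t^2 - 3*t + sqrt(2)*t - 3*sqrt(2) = (t - 3)*(t + sqrt(2))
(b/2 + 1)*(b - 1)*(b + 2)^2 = b^4/2 + 5*b^3/2 + 3*b^2 - 2*b - 4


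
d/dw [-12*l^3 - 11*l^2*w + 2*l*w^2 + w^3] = -11*l^2 + 4*l*w + 3*w^2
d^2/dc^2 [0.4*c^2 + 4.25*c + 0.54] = 0.800000000000000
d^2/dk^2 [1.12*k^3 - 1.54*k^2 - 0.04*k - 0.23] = 6.72*k - 3.08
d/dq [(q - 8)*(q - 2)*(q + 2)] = 3*q^2 - 16*q - 4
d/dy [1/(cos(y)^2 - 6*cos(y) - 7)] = 2*(cos(y) - 3)*sin(y)/(sin(y)^2 + 6*cos(y) + 6)^2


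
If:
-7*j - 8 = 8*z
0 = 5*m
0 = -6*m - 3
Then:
No Solution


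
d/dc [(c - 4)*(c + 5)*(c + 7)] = 3*c^2 + 16*c - 13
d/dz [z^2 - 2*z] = 2*z - 2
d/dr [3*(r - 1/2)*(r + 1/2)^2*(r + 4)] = 12*r^3 + 81*r^2/2 + 21*r/2 - 27/8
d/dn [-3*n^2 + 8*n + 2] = 8 - 6*n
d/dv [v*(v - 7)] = 2*v - 7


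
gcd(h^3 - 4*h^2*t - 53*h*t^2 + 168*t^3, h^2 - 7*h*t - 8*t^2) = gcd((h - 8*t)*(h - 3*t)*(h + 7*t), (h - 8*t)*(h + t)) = -h + 8*t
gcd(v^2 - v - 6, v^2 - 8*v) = 1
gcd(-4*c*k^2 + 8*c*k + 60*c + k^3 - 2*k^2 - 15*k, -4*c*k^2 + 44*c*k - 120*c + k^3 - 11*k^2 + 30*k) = 4*c*k - 20*c - k^2 + 5*k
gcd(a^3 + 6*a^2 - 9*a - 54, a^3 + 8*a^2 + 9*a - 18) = a^2 + 9*a + 18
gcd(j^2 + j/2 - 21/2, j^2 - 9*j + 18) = j - 3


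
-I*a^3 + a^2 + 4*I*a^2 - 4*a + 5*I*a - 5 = (a - 5)*(a + I)*(-I*a - I)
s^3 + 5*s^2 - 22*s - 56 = (s - 4)*(s + 2)*(s + 7)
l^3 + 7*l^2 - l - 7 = (l - 1)*(l + 1)*(l + 7)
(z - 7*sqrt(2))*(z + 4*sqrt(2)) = z^2 - 3*sqrt(2)*z - 56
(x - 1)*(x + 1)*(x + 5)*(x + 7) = x^4 + 12*x^3 + 34*x^2 - 12*x - 35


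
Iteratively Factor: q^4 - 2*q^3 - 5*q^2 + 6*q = (q)*(q^3 - 2*q^2 - 5*q + 6) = q*(q - 3)*(q^2 + q - 2) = q*(q - 3)*(q - 1)*(q + 2)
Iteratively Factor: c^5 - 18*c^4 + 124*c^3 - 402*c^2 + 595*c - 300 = (c - 4)*(c^4 - 14*c^3 + 68*c^2 - 130*c + 75) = (c - 4)*(c - 3)*(c^3 - 11*c^2 + 35*c - 25) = (c - 4)*(c - 3)*(c - 1)*(c^2 - 10*c + 25) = (c - 5)*(c - 4)*(c - 3)*(c - 1)*(c - 5)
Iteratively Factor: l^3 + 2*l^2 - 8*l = (l)*(l^2 + 2*l - 8) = l*(l - 2)*(l + 4)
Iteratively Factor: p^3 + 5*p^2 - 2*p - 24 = (p + 3)*(p^2 + 2*p - 8) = (p - 2)*(p + 3)*(p + 4)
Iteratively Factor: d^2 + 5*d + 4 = (d + 4)*(d + 1)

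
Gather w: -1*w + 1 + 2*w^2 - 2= 2*w^2 - w - 1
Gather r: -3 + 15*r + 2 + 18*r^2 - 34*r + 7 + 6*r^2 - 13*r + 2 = 24*r^2 - 32*r + 8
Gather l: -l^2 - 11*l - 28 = -l^2 - 11*l - 28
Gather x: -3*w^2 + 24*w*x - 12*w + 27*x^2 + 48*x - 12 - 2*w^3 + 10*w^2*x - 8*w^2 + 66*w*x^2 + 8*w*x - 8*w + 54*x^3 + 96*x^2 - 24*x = -2*w^3 - 11*w^2 - 20*w + 54*x^3 + x^2*(66*w + 123) + x*(10*w^2 + 32*w + 24) - 12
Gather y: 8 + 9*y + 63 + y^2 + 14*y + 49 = y^2 + 23*y + 120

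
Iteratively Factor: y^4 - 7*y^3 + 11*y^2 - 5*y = (y - 5)*(y^3 - 2*y^2 + y) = (y - 5)*(y - 1)*(y^2 - y) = (y - 5)*(y - 1)^2*(y)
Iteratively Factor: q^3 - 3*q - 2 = (q - 2)*(q^2 + 2*q + 1) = (q - 2)*(q + 1)*(q + 1)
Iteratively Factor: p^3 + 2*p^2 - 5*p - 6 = (p + 3)*(p^2 - p - 2) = (p + 1)*(p + 3)*(p - 2)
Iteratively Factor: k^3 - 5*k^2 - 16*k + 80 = (k + 4)*(k^2 - 9*k + 20) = (k - 4)*(k + 4)*(k - 5)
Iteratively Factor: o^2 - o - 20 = (o - 5)*(o + 4)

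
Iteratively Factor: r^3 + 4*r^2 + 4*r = (r)*(r^2 + 4*r + 4) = r*(r + 2)*(r + 2)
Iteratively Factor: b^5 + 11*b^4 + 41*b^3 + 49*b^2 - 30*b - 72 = (b + 3)*(b^4 + 8*b^3 + 17*b^2 - 2*b - 24) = (b + 3)^2*(b^3 + 5*b^2 + 2*b - 8) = (b - 1)*(b + 3)^2*(b^2 + 6*b + 8) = (b - 1)*(b + 2)*(b + 3)^2*(b + 4)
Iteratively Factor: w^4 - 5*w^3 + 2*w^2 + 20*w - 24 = (w - 3)*(w^3 - 2*w^2 - 4*w + 8) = (w - 3)*(w + 2)*(w^2 - 4*w + 4) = (w - 3)*(w - 2)*(w + 2)*(w - 2)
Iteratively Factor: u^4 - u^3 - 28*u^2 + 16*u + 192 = (u - 4)*(u^3 + 3*u^2 - 16*u - 48) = (u - 4)^2*(u^2 + 7*u + 12) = (u - 4)^2*(u + 3)*(u + 4)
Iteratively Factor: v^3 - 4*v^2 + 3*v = (v - 3)*(v^2 - v) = v*(v - 3)*(v - 1)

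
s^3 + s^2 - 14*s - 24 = (s - 4)*(s + 2)*(s + 3)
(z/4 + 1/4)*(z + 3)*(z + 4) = z^3/4 + 2*z^2 + 19*z/4 + 3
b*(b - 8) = b^2 - 8*b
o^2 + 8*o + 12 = (o + 2)*(o + 6)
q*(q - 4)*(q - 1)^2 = q^4 - 6*q^3 + 9*q^2 - 4*q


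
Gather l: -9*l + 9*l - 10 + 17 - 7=0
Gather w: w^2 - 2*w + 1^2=w^2 - 2*w + 1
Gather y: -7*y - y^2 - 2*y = -y^2 - 9*y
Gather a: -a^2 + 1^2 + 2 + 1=4 - a^2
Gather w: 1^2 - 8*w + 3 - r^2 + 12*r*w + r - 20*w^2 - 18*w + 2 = -r^2 + r - 20*w^2 + w*(12*r - 26) + 6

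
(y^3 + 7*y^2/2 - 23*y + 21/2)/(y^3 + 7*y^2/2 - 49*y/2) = (2*y^2 - 7*y + 3)/(y*(2*y - 7))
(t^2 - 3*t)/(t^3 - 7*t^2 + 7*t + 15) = t/(t^2 - 4*t - 5)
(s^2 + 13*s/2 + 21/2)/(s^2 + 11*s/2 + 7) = (s + 3)/(s + 2)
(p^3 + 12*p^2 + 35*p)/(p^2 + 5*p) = p + 7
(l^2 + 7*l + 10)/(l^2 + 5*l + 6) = (l + 5)/(l + 3)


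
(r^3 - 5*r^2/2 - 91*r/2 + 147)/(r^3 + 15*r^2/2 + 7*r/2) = (2*r^2 - 19*r + 42)/(r*(2*r + 1))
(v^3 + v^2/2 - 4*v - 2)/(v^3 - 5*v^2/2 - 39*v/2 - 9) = (v^2 - 4)/(v^2 - 3*v - 18)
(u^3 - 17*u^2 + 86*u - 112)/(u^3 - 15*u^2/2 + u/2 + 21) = 2*(u - 8)/(2*u + 3)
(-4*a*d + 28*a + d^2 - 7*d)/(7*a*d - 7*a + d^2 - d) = (-4*a*d + 28*a + d^2 - 7*d)/(7*a*d - 7*a + d^2 - d)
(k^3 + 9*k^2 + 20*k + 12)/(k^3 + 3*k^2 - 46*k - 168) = (k^2 + 3*k + 2)/(k^2 - 3*k - 28)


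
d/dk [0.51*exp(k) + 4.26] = 0.51*exp(k)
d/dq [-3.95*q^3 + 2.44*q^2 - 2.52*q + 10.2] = -11.85*q^2 + 4.88*q - 2.52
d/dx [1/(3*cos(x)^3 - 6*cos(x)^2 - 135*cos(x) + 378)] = (3*cos(x)^2 - 4*cos(x) - 45)*sin(x)/(3*(cos(x)^3 - 2*cos(x)^2 - 45*cos(x) + 126)^2)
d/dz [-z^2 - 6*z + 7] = -2*z - 6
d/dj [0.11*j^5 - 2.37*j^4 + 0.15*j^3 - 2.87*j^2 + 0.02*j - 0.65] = 0.55*j^4 - 9.48*j^3 + 0.45*j^2 - 5.74*j + 0.02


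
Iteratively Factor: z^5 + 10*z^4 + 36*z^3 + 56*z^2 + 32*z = (z)*(z^4 + 10*z^3 + 36*z^2 + 56*z + 32) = z*(z + 2)*(z^3 + 8*z^2 + 20*z + 16) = z*(z + 2)*(z + 4)*(z^2 + 4*z + 4) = z*(z + 2)^2*(z + 4)*(z + 2)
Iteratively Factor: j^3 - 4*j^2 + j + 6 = (j - 2)*(j^2 - 2*j - 3) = (j - 2)*(j + 1)*(j - 3)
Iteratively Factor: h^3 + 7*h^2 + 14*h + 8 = (h + 2)*(h^2 + 5*h + 4) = (h + 1)*(h + 2)*(h + 4)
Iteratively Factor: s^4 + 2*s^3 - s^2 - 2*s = (s - 1)*(s^3 + 3*s^2 + 2*s) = s*(s - 1)*(s^2 + 3*s + 2) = s*(s - 1)*(s + 2)*(s + 1)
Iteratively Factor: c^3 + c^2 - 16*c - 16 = (c + 1)*(c^2 - 16) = (c + 1)*(c + 4)*(c - 4)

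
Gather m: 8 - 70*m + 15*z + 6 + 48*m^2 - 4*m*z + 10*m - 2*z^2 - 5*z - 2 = 48*m^2 + m*(-4*z - 60) - 2*z^2 + 10*z + 12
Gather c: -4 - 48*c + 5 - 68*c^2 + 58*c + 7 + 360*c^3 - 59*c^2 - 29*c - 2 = 360*c^3 - 127*c^2 - 19*c + 6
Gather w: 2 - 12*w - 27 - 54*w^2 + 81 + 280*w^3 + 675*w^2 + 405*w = 280*w^3 + 621*w^2 + 393*w + 56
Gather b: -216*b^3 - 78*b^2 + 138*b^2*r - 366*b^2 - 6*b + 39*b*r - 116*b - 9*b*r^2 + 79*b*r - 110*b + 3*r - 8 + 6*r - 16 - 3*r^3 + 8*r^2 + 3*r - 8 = -216*b^3 + b^2*(138*r - 444) + b*(-9*r^2 + 118*r - 232) - 3*r^3 + 8*r^2 + 12*r - 32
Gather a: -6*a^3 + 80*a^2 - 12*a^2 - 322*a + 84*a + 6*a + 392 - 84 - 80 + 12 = -6*a^3 + 68*a^2 - 232*a + 240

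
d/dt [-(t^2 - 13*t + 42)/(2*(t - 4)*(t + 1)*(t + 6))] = (t^4 - 26*t^3 + 109*t^2 + 300*t - 1236)/(2*(t^6 + 6*t^5 - 35*t^4 - 180*t^3 + 340*t^2 + 1056*t + 576))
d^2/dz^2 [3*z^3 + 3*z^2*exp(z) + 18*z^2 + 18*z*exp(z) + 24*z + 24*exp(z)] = 3*z^2*exp(z) + 30*z*exp(z) + 18*z + 66*exp(z) + 36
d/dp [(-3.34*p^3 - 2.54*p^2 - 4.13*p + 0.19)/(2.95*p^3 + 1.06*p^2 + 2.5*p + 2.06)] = (3.5527136788005e-15*p^5 + 3.9526*p^4 + 7.66700000000001*p^3 - 24.2949*p^2 - 10.8676*p - 8.9828)/(8.7025*p^6 + 6.254*p^5 + 15.8736*p^4 + 17.454*p^3 + 10.6172*p^2 + 10.3*p + 4.2436)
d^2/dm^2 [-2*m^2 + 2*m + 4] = -4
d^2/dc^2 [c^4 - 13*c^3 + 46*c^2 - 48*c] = 12*c^2 - 78*c + 92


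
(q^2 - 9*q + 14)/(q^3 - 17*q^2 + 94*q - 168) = (q - 2)/(q^2 - 10*q + 24)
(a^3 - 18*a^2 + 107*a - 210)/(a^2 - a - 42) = (a^2 - 11*a + 30)/(a + 6)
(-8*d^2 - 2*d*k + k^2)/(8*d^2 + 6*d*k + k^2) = (-4*d + k)/(4*d + k)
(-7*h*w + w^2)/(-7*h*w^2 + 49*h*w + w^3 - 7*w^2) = 1/(w - 7)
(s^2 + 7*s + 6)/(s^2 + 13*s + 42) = (s + 1)/(s + 7)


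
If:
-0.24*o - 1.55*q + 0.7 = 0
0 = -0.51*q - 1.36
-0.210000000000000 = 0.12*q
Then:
No Solution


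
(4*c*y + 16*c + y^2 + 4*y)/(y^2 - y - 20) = (4*c + y)/(y - 5)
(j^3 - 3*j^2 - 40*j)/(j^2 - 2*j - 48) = j*(j + 5)/(j + 6)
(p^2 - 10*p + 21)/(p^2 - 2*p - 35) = (p - 3)/(p + 5)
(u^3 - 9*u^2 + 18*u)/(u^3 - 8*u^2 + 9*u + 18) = u/(u + 1)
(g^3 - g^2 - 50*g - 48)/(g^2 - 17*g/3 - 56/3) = 3*(g^2 + 7*g + 6)/(3*g + 7)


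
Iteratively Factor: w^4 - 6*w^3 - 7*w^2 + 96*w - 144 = (w - 4)*(w^3 - 2*w^2 - 15*w + 36) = (w - 4)*(w - 3)*(w^2 + w - 12) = (w - 4)*(w - 3)^2*(w + 4)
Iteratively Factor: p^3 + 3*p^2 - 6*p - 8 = (p + 1)*(p^2 + 2*p - 8) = (p - 2)*(p + 1)*(p + 4)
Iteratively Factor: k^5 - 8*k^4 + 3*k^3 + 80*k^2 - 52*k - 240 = (k - 5)*(k^4 - 3*k^3 - 12*k^2 + 20*k + 48) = (k - 5)*(k - 4)*(k^3 + k^2 - 8*k - 12) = (k - 5)*(k - 4)*(k + 2)*(k^2 - k - 6) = (k - 5)*(k - 4)*(k - 3)*(k + 2)*(k + 2)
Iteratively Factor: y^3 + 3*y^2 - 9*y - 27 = (y + 3)*(y^2 - 9) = (y + 3)^2*(y - 3)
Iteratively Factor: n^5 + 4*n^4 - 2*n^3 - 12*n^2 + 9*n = (n - 1)*(n^4 + 5*n^3 + 3*n^2 - 9*n) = n*(n - 1)*(n^3 + 5*n^2 + 3*n - 9) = n*(n - 1)*(n + 3)*(n^2 + 2*n - 3) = n*(n - 1)*(n + 3)^2*(n - 1)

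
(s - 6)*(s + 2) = s^2 - 4*s - 12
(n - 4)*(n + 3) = n^2 - n - 12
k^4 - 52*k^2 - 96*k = k*(k - 8)*(k + 2)*(k + 6)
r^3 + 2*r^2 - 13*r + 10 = (r - 2)*(r - 1)*(r + 5)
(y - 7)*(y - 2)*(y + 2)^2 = y^4 - 5*y^3 - 18*y^2 + 20*y + 56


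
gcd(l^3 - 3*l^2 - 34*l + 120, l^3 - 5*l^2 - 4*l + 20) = l - 5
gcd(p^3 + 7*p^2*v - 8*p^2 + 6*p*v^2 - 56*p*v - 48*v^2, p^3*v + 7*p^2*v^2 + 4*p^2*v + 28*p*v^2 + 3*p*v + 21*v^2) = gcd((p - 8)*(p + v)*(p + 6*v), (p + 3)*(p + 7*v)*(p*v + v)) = 1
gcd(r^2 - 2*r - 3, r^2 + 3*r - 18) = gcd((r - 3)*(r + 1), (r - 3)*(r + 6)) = r - 3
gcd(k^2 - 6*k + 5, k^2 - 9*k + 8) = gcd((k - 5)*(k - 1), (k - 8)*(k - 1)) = k - 1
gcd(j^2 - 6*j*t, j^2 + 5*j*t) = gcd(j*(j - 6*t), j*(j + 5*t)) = j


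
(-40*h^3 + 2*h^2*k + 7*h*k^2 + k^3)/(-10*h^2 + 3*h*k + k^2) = 4*h + k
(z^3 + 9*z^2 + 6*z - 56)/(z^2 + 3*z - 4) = (z^2 + 5*z - 14)/(z - 1)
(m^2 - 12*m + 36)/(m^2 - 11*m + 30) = (m - 6)/(m - 5)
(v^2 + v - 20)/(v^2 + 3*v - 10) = (v - 4)/(v - 2)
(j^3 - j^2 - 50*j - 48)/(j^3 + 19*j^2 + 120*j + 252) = (j^2 - 7*j - 8)/(j^2 + 13*j + 42)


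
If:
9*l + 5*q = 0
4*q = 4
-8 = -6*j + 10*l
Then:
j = 11/27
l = -5/9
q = 1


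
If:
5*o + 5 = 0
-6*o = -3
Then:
No Solution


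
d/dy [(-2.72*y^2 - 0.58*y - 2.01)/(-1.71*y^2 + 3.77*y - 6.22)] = (-11.2462*y^2 + 26.9626*y + 11.1853)/(2.9241*y^4 - 12.8934*y^3 + 35.4853*y^2 - 46.8988*y + 38.6884)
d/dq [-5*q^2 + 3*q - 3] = 3 - 10*q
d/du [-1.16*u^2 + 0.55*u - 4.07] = 0.55 - 2.32*u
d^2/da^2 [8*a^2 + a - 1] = 16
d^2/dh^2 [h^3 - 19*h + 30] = 6*h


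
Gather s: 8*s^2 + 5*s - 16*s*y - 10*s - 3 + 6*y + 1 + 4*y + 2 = 8*s^2 + s*(-16*y - 5) + 10*y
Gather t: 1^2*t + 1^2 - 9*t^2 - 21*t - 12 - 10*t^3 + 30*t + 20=-10*t^3 - 9*t^2 + 10*t + 9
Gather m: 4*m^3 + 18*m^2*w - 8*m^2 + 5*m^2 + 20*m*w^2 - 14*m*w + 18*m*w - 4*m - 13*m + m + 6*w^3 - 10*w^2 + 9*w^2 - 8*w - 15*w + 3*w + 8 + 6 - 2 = 4*m^3 + m^2*(18*w - 3) + m*(20*w^2 + 4*w - 16) + 6*w^3 - w^2 - 20*w + 12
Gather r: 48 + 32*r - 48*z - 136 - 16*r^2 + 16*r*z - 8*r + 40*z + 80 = -16*r^2 + r*(16*z + 24) - 8*z - 8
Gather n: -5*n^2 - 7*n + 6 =-5*n^2 - 7*n + 6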